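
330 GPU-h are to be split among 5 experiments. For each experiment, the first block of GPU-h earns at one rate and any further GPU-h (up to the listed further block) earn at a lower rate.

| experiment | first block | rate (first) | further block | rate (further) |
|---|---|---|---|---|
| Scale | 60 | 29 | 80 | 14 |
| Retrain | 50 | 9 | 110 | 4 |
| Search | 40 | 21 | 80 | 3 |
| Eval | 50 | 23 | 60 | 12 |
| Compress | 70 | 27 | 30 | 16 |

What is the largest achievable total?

7220

Order all 10 blocks by rate: Scale/T1 29 > Compress/T1 27 > Eval/T1 23 > Search/T1 21 > Compress/T2 16 > Scale/T2 14 > Eval/T2 12 > Retrain/T1 9 > Retrain/T2 4 > Search/T2 3.
Scale T1 at 29: fill all 60 — 270 left.
Fill Compress T1 block (70 at 27) — 200 left.
Eval/T1 (23): +50 — 150 left.
Search T1 at 21: fill all 40 — 110 left.
Fill Compress T2 block (30 at 16) — 80 left.
Scale T2 at 14: fill all 80 — 0 left.
Total = 29×60 + 27×70 + 23×50 + 21×40 + 16×30 + 14×80 = 7220.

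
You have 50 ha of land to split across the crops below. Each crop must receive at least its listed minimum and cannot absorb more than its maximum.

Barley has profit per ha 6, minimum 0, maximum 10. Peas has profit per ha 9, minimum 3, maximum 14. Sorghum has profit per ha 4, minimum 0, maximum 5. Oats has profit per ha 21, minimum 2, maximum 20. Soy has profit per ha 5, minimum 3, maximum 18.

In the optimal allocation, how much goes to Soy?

Meeting every minimum uses 0+3+0+2+3 = 8 ha, leaving 42.
Order the crops by profit per ha: Oats 21 > Peas 9 > Barley 6 > Soy 5 > Sorghum 4.
Give Oats 18 more to hit its cap of 20 ; 24 left.
Peas takes 11 more to reach its cap of 14 ; 13 left.
Barley takes 10 more to reach its cap of 10 ; 3 left.
Only 3 left; Soy takes them to reach 6.

6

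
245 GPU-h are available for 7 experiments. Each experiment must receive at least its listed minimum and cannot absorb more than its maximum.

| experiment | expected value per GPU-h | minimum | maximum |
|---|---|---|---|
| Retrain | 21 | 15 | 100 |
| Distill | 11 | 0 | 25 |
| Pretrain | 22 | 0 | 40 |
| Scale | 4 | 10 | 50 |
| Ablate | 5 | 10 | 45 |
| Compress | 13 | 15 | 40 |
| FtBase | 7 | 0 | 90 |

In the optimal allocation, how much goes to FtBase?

20

Meeting every minimum uses 15+0+0+10+10+15+0 = 50 GPU-h, leaving 195.
Highest expected value per GPU-h first: Pretrain 22 > Retrain 21 > Compress 13 > Distill 11 > FtBase 7 > Ablate 5 > Scale 4.
Pretrain: +40 to 40 (cap) ; 155 left.
Retrain: +85 to 100 (cap) ; 70 left.
Compress: +25 to 40 (cap) ; 45 left.
Distill: +25 to 25 (cap) ; 20 left.
FtBase has room for 90 more but only 20 remain, so it gets 20.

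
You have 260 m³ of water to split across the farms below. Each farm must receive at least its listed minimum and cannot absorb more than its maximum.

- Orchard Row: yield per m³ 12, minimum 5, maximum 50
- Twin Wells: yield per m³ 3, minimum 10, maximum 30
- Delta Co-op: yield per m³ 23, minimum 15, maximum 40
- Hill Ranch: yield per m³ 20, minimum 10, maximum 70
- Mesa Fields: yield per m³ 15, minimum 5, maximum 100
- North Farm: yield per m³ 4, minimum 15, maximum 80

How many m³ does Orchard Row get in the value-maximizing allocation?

Meeting every minimum uses 5+10+15+10+5+15 = 60 m³, leaving 200.
Rank by yield per m³: Delta Co-op 23 > Hill Ranch 20 > Mesa Fields 15 > Orchard Row 12 > North Farm 4 > Twin Wells 3.
Delta Co-op takes 25 more to reach its cap of 40 — 175 left.
Hill Ranch takes 60 more to reach its cap of 70 — 115 left.
Mesa Fields takes 95 more to reach its cap of 100 — 20 left.
Orchard Row: +20 (room for 45) → 25. Pool exhausted.

25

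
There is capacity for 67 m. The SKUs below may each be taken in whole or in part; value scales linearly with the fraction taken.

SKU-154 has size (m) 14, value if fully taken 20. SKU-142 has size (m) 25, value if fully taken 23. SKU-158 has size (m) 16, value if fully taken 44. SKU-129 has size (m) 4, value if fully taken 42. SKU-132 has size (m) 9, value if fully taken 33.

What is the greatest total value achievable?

161.08

Best value per unit of size first: SKU-129 42/4≈10.5, SKU-132 33/9≈3.67, SKU-158 44/16≈2.75, SKU-154 20/14≈1.43, SKU-142 23/25≈0.92.
SKU-129: take in full, 4 m for value 42 → 63 left.
All 9 m of SKU-132 fit (value 33) → 54 remain.
SKU-158: take in full, 16 m for value 44 → 38 left.
All 14 m of SKU-154 fit (value 20) → 24 remain.
24 m left: a 24/25 share of SKU-142 gives 23×24/25 = 22.08.
Total value = 161.08.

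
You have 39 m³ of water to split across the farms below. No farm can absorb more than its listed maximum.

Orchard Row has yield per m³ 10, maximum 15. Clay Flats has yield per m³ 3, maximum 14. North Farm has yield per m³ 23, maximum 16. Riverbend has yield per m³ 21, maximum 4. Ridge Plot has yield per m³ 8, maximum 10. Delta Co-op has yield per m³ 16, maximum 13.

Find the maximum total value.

Rank by yield per m³: North Farm 23 > Riverbend 21 > Delta Co-op 16 > Orchard Row 10 > Ridge Plot 8 > Clay Flats 3.
Give North Farm 16 to hit its cap of 16 → 23 left.
Give Riverbend 4 to hit its cap of 4 → 19 left.
Delta Co-op: +13 to 13 (cap) → 6 left.
Orchard Row: +6 (room for 15) → 6. Pool exhausted.
Total = 10×6 + 23×16 + 21×4 + 16×13 = 720.

720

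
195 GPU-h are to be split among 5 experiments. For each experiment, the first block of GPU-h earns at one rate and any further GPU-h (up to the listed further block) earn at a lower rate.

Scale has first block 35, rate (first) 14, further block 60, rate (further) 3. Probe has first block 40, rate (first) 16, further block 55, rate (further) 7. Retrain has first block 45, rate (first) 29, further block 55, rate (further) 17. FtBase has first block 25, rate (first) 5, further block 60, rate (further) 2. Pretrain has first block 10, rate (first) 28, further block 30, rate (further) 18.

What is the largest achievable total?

Rank every tier by rate: Retrain/tier1 29 > Pretrain/tier1 28 > Pretrain/tier2 18 > Retrain/tier2 17 > Probe/tier1 16 > Scale/tier1 14 > Probe/tier2 7 > FtBase/tier1 5 > Scale/tier2 3 > FtBase/tier2 2.
Retrain tier1 at 29: fill all 45 → 150 left.
Fill Pretrain tier1 block (10 at 28) → 140 left.
Pretrain tier2 at 18: fill all 30 → 110 left.
Retrain/tier2 (17): +55 → 55 left.
Probe/tier1 (16): +40 → 15 left.
Scale/tier1: +15 of 35 at 14; pool empty.
Total = 29×45 + 28×10 + 18×30 + 17×55 + 16×40 + 14×15 = 3910.

3910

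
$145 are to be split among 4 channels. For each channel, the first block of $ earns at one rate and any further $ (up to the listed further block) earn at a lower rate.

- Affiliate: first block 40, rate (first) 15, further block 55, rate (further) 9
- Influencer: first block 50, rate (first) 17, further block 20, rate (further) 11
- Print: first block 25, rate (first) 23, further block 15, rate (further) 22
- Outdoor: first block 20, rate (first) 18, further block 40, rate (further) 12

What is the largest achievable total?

2640

Order all 8 blocks by rate: Print/first 23 > Print/second 22 > Outdoor/first 18 > Influencer/first 17 > Affiliate/first 15 > Outdoor/second 12 > Influencer/second 11 > Affiliate/second 9.
Print first at 23: fill all 25 — 120 left.
Fill Print second block (15 at 22) — 105 left.
Outdoor first at 18: fill all 20 — 85 left.
Influencer/first (17): +50 — 35 left.
Affiliate first at 15: only 35 left, fill 35.
Total = 23×25 + 22×15 + 18×20 + 17×50 + 15×35 = 2640.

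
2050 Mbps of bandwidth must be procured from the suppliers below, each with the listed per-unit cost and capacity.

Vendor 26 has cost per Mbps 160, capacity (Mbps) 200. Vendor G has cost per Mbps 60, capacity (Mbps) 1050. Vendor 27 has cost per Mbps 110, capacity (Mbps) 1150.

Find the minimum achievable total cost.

173000

Use suppliers in increasing cost order.
Vendor G (60): use full 1050 → 1000 Mbps to go.
Vendor 27 (110): take the remaining 1000 → done.
Vendor 26: unused.
Cost = 1050×60 + 1000×110 = 173000.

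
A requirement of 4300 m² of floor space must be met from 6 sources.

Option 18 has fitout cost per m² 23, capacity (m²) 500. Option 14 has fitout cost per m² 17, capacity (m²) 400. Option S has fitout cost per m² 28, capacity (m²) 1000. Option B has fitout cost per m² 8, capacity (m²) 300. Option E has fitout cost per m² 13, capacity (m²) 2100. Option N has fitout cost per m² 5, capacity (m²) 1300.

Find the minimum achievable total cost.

Cheapest first:
Take 1300 from Option N at 5 → need 3000 more.
Option B (8): use full 300 → 2700 m² to go.
Option E (13): use full 2100 → 600 m² to go.
Option 14 at 17: take all 400 m² → 200 still needed.
Option 18 at 23: take 200 of its 500 → requirement met.
Option S: unused.
Cost = 1300×5 + 300×8 + 2100×13 + 400×17 + 200×23 = 47600.

47600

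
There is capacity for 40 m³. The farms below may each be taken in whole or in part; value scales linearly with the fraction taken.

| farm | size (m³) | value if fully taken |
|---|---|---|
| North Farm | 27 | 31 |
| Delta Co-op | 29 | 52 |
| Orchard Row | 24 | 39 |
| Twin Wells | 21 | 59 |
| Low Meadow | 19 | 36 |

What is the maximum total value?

95

Best value per unit of size first: Twin Wells 59/21≈2.81, Low Meadow 36/19≈1.89, Delta Co-op 52/29≈1.79, Orchard Row 39/24≈1.62, North Farm 31/27≈1.15.
Take all of Twin Wells (21 m³, value 59) → 19 m³ left.
Low Meadow: take in full, 19 m³ for value 36 → 0 left.
Total value = 95.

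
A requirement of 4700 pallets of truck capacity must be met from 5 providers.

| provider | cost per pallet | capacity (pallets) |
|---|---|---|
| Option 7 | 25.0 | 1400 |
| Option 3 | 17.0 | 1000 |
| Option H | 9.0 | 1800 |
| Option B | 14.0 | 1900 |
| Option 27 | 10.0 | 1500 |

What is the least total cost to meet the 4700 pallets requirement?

50800

Fill from the cheapest provider first.
Option H (9.0): use full 1800 — 2900 pallets to go.
Option 27 at 10.0: take all 1500 pallets — 1400 still needed.
Option B at 14.0: take 1400 of its 1900 — requirement met.
Option 3, Option 7: unused.
Cost = 1800×9.0 + 1500×10.0 + 1400×14.0 = 50800.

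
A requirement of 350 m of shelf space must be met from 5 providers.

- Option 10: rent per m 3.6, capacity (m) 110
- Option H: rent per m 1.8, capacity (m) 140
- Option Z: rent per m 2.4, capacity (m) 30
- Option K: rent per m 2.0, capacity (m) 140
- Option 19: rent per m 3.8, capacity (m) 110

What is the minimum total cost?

748

Use providers in increasing cost order.
Option H at 1.8: take all 140 m ; 210 still needed.
Take 140 from Option K at 2.0 ; need 70 more.
Option Z (2.4): use full 30 ; 40 m to go.
Option 10 (3.6): take the remaining 40 ; done.
Option 19: unused.
Cost = 140×1.8 + 140×2.0 + 30×2.4 + 40×3.6 = 748.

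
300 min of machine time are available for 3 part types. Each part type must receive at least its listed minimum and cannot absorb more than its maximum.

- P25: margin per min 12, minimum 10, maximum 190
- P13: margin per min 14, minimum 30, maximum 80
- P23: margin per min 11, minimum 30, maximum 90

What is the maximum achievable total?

Meeting every minimum uses 10+30+30 = 70 min, leaving 230.
Highest margin per min first: P13 14 > P25 12 > P23 11.
P13: +50 to 80 (cap) ; 180 left.
P25: +180 to 190 (cap) ; 0 left.
Total = 12×190 + 14×80 + 11×30 = 3730.

3730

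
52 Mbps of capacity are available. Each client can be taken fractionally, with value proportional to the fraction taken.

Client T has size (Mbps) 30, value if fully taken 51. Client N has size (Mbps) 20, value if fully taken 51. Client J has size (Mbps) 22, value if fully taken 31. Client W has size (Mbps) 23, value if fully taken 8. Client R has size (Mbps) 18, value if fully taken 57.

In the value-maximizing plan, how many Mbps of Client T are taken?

14

Rank by value-to-size ratio: Client R 57/18≈3.17, Client N 51/20≈2.55, Client T 51/30≈1.7, Client J 31/22≈1.41, Client W 8/23≈0.348.
Take all of Client R (18 Mbps, value 57) → 34 Mbps left.
All 20 Mbps of Client N fit (value 51) → 14 remain.
Fill the last 14 Mbps with part of Client T: 14/30 of it earns 23.8.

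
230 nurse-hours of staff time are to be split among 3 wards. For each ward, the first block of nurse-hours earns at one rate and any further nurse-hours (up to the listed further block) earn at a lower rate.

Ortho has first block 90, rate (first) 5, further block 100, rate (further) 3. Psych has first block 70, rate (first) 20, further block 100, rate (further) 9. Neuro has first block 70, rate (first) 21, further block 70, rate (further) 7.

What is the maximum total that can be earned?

Order all 6 blocks by rate: Neuro/T1 21 > Psych/T1 20 > Psych/T2 9 > Neuro/T2 7 > Ortho/T1 5 > Ortho/T2 3.
Neuro/T1 (21): +70 ; 160 left.
Psych T1 at 20: fill all 70 ; 90 left.
Psych T2 at 9: only 90 left, fill 90.
Total = 21×70 + 20×70 + 9×90 = 3680.

3680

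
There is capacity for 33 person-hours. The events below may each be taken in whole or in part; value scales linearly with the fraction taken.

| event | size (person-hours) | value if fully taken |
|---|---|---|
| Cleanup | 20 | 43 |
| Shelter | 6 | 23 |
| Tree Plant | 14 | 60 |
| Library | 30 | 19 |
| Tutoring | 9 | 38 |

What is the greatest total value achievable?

Rank by value-to-size ratio: Tree Plant 60/14≈4.29, Tutoring 38/9≈4.22, Shelter 23/6≈3.83, Cleanup 43/20≈2.15, Library 19/30≈0.633.
All 14 person-hours of Tree Plant fit (value 60) — 19 remain.
Take all of Tutoring (9 person-hours, value 38) — 10 person-hours left.
Take all of Shelter (6 person-hours, value 23) — 4 person-hours left.
Fill the last 4 person-hours with part of Cleanup: 4/20 of it earns 8.6.
Total value = 129.6.

129.6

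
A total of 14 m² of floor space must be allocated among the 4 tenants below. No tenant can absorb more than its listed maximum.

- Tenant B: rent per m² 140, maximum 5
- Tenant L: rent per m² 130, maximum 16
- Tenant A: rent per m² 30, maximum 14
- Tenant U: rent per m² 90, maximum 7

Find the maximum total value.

Order the tenants by rent per m²: Tenant B 140 > Tenant L 130 > Tenant U 90 > Tenant A 30.
Tenant B: +5 to 5 (cap) — 9 left.
Only 9 left; Tenant L takes them to reach 9.
Total = 140×5 + 130×9 = 1870.

1870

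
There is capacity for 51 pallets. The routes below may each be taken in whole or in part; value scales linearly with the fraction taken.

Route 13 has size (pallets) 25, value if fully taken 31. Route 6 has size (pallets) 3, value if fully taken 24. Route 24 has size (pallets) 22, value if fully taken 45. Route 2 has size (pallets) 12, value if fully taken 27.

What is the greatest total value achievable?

113.36

Best value per unit of size first: Route 6 24/3≈8, Route 2 27/12≈2.25, Route 24 45/22≈2.05, Route 13 31/25≈1.24.
Take all of Route 6 (3 pallets, value 24) — 48 pallets left.
Take all of Route 2 (12 pallets, value 27) — 36 pallets left.
All 22 pallets of Route 24 fit (value 45) — 14 remain.
Only 14 pallets remain; take 14/25 of Route 13 for value 31×14/25 = 17.36.
Total value = 113.36.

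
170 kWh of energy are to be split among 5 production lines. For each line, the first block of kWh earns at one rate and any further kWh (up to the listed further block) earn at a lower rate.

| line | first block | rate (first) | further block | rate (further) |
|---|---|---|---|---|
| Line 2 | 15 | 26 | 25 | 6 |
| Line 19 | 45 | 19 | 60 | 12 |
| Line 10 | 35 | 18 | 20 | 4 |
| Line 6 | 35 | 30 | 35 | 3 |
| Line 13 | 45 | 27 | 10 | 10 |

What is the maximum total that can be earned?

4050

Treat each block as its own option and order by rate: Line 6/tier1 30 > Line 13/tier1 27 > Line 2/tier1 26 > Line 19/tier1 19 > Line 10/tier1 18 > Line 19/tier2 12 > Line 13/tier2 10 > Line 2/tier2 6 > Line 10/tier2 4 > Line 6/tier2 3.
Fill Line 6 tier1 block (35 at 30) ; 135 left.
Fill Line 13 tier1 block (45 at 27) ; 90 left.
Line 2/tier1 (26): +15 ; 75 left.
Line 19/tier1 (19): +45 ; 30 left.
Line 10/tier1: +30 of 35 at 18; pool empty.
Total = 30×35 + 27×45 + 26×15 + 19×45 + 18×30 = 4050.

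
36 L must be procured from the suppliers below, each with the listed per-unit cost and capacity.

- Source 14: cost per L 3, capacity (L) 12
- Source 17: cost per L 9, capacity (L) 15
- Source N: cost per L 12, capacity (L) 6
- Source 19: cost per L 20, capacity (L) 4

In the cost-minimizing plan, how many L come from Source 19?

Cheapest first:
Source 14 (3): use full 12 — 24 L to go.
Source 17 at 9: take all 15 L — 9 still needed.
Source N (12): use full 6 — 3 L to go.
Source 19 at 20: take 3 of its 4 — requirement met.

3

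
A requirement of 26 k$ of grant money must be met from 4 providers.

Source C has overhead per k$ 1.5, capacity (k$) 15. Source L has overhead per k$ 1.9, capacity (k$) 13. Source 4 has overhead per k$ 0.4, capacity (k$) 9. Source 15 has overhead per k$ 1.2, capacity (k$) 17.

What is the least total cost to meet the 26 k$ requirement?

Cheapest first:
Source 4 at 0.4: take all 9 k$ — 17 still needed.
Source 15 at 1.2: take all 17 k$ — 0 still needed.
Source C, Source L: unused.
Cost = 9×0.4 + 17×1.2 = 24.

24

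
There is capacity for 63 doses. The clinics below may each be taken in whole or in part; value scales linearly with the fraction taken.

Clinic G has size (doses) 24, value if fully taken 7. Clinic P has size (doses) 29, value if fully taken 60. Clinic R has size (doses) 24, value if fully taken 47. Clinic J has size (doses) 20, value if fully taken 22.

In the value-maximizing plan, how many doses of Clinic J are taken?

Rank by value-to-size ratio: Clinic P 60/29≈2.07, Clinic R 47/24≈1.96, Clinic J 22/20≈1.1, Clinic G 7/24≈0.292.
Clinic P: take in full, 29 doses for value 60 ; 34 left.
All 24 doses of Clinic R fit (value 47) ; 10 remain.
Only 10 doses remain; take 10/20 of Clinic J for value 22×10/20 = 11.

10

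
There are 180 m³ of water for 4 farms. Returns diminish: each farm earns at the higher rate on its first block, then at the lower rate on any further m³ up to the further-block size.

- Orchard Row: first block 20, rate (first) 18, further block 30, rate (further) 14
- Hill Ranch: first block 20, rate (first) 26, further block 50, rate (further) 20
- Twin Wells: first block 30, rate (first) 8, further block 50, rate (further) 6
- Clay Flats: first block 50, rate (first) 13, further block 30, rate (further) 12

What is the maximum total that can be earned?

Rank every tier by rate: Hill Ranch/T1 26 > Hill Ranch/T2 20 > Orchard Row/T1 18 > Orchard Row/T2 14 > Clay Flats/T1 13 > Clay Flats/T2 12 > Twin Wells/T1 8 > Twin Wells/T2 6.
Fill Hill Ranch T1 block (20 at 26) — 160 left.
Fill Hill Ranch T2 block (50 at 20) — 110 left.
Orchard Row/T1 (18): +20 — 90 left.
Orchard Row/T2 (14): +30 — 60 left.
Fill Clay Flats T1 block (50 at 13) — 10 left.
Clay Flats T2 at 12: only 10 left, fill 10.
Total = 26×20 + 20×50 + 18×20 + 14×30 + 13×50 + 12×10 = 3070.

3070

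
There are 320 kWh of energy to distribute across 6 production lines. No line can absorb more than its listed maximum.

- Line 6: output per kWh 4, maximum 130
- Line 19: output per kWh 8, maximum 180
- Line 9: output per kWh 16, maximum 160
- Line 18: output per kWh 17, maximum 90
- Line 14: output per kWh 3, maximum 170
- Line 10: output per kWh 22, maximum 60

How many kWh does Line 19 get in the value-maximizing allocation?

Rank by output per kWh: Line 10 22 > Line 18 17 > Line 9 16 > Line 19 8 > Line 6 4 > Line 14 3.
Give Line 10 60 to hit its cap of 60 ; 260 left.
Line 18: +90 to 90 (cap) ; 170 left.
Give Line 9 160 to hit its cap of 160 ; 10 left.
Line 19 has room for 180 but only 10 remain, so it gets 10.

10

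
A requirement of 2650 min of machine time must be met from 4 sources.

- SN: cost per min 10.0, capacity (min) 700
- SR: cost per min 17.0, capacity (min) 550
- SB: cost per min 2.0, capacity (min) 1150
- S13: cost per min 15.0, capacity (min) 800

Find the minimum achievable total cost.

Cheapest first:
Take 1150 from SB at 2.0 — need 1500 more.
SN (10.0): use full 700 — 800 min to go.
Take 800 from S13 at 15.0 — need 0 more.
SR: unused.
Cost = 1150×2.0 + 700×10.0 + 800×15.0 = 21300.

21300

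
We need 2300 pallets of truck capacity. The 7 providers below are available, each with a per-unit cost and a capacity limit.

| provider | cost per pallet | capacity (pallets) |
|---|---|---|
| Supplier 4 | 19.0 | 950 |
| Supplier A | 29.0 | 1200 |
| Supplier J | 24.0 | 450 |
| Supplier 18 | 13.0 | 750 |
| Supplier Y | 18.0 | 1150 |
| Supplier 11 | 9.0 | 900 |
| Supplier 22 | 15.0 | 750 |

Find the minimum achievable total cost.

Use providers in increasing cost order.
Take 900 from Supplier 11 at 9.0 ; need 1400 more.
Take 750 from Supplier 18 at 13.0 ; need 650 more.
Supplier 22 at 15.0: take 650 of its 750 ; requirement met.
Supplier Y, Supplier 4, Supplier J, Supplier A: unused.
Cost = 900×9.0 + 750×13.0 + 650×15.0 = 27600.

27600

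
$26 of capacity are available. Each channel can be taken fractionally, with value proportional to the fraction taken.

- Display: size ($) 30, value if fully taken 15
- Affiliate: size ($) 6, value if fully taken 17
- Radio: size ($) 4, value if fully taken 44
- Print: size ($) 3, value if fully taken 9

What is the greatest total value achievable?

76.5

Best value per unit of size first: Radio 44/4≈11, Print 9/3≈3, Affiliate 17/6≈2.83, Display 15/30≈0.5.
Radio: take in full, 4 $ for value 44 → 22 left.
Take all of Print (3 $, value 9) → 19 $ left.
Take all of Affiliate (6 $, value 17) → 13 $ left.
13 $ left: a 13/30 share of Display gives 15×13/30 = 6.5.
Total value = 76.5.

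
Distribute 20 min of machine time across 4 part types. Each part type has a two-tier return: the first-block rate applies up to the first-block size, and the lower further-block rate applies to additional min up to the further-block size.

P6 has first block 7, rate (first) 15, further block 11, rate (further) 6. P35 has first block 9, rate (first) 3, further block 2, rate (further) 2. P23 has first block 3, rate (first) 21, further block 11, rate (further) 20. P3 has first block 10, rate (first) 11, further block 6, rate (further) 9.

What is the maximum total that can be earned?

373

Rank every tier by rate: P23/T1 21 > P23/T2 20 > P6/T1 15 > P3/T1 11 > P3/T2 9 > P6/T2 6 > P35/T1 3 > P35/T2 2.
P23/T1 (21): +3 → 17 left.
P23 T2 at 20: fill all 11 → 6 left.
P6 T1 at 15: only 6 left, fill 6.
Total = 21×3 + 20×11 + 15×6 = 373.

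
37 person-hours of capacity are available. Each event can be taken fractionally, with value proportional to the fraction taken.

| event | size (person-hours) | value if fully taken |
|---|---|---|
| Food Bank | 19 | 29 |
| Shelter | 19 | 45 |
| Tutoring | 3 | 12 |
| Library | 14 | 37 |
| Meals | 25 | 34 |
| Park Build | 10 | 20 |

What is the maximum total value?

96

Sort by value density: Tutoring 12/3≈4, Library 37/14≈2.64, Shelter 45/19≈2.37, Park Build 20/10≈2, Food Bank 29/19≈1.53, Meals 34/25≈1.36.
All 3 person-hours of Tutoring fit (value 12) — 34 remain.
All 14 person-hours of Library fit (value 37) — 20 remain.
Take all of Shelter (19 person-hours, value 45) — 1 person-hours left.
Only 1 person-hours remain; take 1/10 of Park Build for value 20×1/10 = 2.
Total value = 96.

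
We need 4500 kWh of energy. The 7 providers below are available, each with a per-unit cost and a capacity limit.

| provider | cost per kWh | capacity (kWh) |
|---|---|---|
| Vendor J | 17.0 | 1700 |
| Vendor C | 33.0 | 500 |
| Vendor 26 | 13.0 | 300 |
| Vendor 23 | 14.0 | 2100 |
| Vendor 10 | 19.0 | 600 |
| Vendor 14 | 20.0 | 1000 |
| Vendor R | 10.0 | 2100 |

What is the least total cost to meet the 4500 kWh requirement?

Cheapest first:
Take 2100 from Vendor R at 10.0 ; need 2400 more.
Take 300 from Vendor 26 at 13.0 ; need 2100 more.
Vendor 23 (14.0): use full 2100 ; 0 kWh to go.
Vendor J, Vendor 10, Vendor 14, Vendor C: unused.
Cost = 2100×10.0 + 300×13.0 + 2100×14.0 = 54300.

54300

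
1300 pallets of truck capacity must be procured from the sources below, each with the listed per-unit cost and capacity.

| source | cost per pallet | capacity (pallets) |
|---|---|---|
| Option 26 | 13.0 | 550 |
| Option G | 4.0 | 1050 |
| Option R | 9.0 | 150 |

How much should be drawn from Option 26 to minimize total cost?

100

Cheapest first:
Option G at 4.0: take all 1050 pallets — 250 still needed.
Take 150 from Option R at 9.0 — need 100 more.
Take 100 from Option 26 at 13.0 to finish.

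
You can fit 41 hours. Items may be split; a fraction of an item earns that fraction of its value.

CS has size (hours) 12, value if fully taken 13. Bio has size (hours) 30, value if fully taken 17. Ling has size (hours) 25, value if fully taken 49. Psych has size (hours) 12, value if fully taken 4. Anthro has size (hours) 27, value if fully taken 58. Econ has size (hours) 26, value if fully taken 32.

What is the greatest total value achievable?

85.44

Rank by value-to-size ratio: Anthro 58/27≈2.15, Ling 49/25≈1.96, Econ 32/26≈1.23, CS 13/12≈1.08, Bio 17/30≈0.567, Psych 4/12≈0.333.
Anthro: take in full, 27 hours for value 58 → 14 left.
Only 14 hours remain; take 14/25 of Ling for value 49×14/25 = 27.44.
Total value = 85.44.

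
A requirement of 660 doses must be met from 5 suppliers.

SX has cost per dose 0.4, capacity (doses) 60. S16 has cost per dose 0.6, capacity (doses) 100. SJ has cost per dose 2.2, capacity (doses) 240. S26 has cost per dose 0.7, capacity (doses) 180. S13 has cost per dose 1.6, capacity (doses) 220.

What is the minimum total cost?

782

Fill from the cheapest supplier first.
SX at 0.4: take all 60 doses — 600 still needed.
S16 (0.6): use full 100 — 500 doses to go.
S26 at 0.7: take all 180 doses — 320 still needed.
S13 at 1.6: take all 220 doses — 100 still needed.
Take 100 from SJ at 2.2 to finish.
Cost = 60×0.4 + 100×0.6 + 180×0.7 + 220×1.6 + 100×2.2 = 782.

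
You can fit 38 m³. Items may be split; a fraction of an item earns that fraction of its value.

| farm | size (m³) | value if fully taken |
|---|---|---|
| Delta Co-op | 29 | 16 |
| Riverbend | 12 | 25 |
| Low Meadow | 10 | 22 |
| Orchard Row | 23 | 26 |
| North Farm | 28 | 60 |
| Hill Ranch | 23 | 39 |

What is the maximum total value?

Rank by value-to-size ratio: Low Meadow 22/10≈2.2, North Farm 60/28≈2.14, Riverbend 25/12≈2.08, Hill Ranch 39/23≈1.7, Orchard Row 26/23≈1.13, Delta Co-op 16/29≈0.552.
Low Meadow: take in full, 10 m³ for value 22 ; 28 left.
Take all of North Farm (28 m³, value 60) ; 0 m³ left.
Total value = 82.

82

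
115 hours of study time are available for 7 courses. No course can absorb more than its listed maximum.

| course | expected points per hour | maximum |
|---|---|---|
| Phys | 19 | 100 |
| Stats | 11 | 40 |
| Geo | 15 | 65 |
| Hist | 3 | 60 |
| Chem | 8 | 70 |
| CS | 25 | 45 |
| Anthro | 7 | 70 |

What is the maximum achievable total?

2455

Highest expected points per hour first: CS 25 > Phys 19 > Geo 15 > Stats 11 > Chem 8 > Anthro 7 > Hist 3.
Give CS 45 to hit its cap of 45 — 70 left.
Phys has room for 100 but only 70 remain, so it gets 70.
Total = 19×70 + 25×45 = 2455.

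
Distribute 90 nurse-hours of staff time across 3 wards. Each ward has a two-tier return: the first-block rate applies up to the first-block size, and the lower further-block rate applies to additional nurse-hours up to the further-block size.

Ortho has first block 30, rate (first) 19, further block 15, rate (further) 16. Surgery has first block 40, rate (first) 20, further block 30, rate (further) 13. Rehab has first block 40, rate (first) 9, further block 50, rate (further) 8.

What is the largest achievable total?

Rank every tier by rate: Surgery/first 20 > Ortho/first 19 > Ortho/second 16 > Surgery/second 13 > Rehab/first 9 > Rehab/second 8.
Fill Surgery first block (40 at 20) → 50 left.
Ortho first at 19: fill all 30 → 20 left.
Fill Ortho second block (15 at 16) → 5 left.
Surgery second at 13: only 5 left, fill 5.
Total = 20×40 + 19×30 + 16×15 + 13×5 = 1675.

1675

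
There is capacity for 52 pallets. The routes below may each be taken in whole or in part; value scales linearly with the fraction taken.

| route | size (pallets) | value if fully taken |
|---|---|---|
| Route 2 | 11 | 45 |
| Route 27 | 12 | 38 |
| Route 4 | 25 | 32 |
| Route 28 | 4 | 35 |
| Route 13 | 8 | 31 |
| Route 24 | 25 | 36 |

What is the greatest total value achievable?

173.48

Best value per unit of size first: Route 28 35/4≈8.75, Route 2 45/11≈4.09, Route 13 31/8≈3.88, Route 27 38/12≈3.17, Route 24 36/25≈1.44, Route 4 32/25≈1.28.
Route 28: take in full, 4 pallets for value 35 → 48 left.
Take all of Route 2 (11 pallets, value 45) → 37 pallets left.
Route 13: take in full, 8 pallets for value 31 → 29 left.
All 12 pallets of Route 27 fit (value 38) → 17 remain.
Fill the last 17 pallets with part of Route 24: 17/25 of it earns 24.48.
Total value = 173.48.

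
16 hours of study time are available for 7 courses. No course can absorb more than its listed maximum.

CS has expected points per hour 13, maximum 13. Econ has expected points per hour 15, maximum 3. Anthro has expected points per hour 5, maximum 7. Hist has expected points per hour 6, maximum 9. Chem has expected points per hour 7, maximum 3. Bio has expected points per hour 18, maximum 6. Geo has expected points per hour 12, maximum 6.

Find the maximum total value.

244

Rank by expected points per hour: Bio 18 > Econ 15 > CS 13 > Geo 12 > Chem 7 > Hist 6 > Anthro 5.
Bio: +6 to 6 (cap) — 10 left.
Econ takes 3 to reach its cap of 3 — 7 left.
CS: +7 (room for 13) → 7. Pool exhausted.
Total = 13×7 + 15×3 + 18×6 = 244.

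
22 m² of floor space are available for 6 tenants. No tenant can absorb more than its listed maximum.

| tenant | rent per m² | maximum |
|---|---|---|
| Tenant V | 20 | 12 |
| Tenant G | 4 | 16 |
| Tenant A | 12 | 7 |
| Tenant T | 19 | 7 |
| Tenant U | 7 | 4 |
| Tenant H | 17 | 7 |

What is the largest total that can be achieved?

Highest rent per m² first: Tenant V 20 > Tenant T 19 > Tenant H 17 > Tenant A 12 > Tenant U 7 > Tenant G 4.
Tenant V: +12 to 12 (cap) ; 10 left.
Give Tenant T 7 to hit its cap of 7 ; 3 left.
Tenant H has room for 7 but only 3 remain, so it gets 3.
Total = 20×12 + 19×7 + 17×3 = 424.

424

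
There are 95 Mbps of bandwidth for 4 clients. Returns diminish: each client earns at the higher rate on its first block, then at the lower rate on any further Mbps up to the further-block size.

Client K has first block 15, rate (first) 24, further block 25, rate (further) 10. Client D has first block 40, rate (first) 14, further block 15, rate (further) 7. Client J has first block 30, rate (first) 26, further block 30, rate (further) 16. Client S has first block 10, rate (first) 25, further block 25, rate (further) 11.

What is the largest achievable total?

Treat each block as its own option and order by rate: Client J/tier1 26 > Client S/tier1 25 > Client K/tier1 24 > Client J/tier2 16 > Client D/tier1 14 > Client S/tier2 11 > Client K/tier2 10 > Client D/tier2 7.
Fill Client J tier1 block (30 at 26) ; 65 left.
Client S tier1 at 25: fill all 10 ; 55 left.
Fill Client K tier1 block (15 at 24) ; 40 left.
Client J tier2 at 16: fill all 30 ; 10 left.
10 remain; put them into Client D tier1 at 14.
Total = 26×30 + 25×10 + 24×15 + 16×30 + 14×10 = 2010.

2010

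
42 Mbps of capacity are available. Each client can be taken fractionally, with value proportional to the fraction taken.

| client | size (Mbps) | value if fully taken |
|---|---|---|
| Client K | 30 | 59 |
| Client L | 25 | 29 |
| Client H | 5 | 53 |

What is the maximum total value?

120.12

Sort by value density: Client H 53/5≈10.6, Client K 59/30≈1.97, Client L 29/25≈1.16.
All 5 Mbps of Client H fit (value 53) ; 37 remain.
All 30 Mbps of Client K fit (value 59) ; 7 remain.
Fill the last 7 Mbps with part of Client L: 7/25 of it earns 8.12.
Total value = 120.12.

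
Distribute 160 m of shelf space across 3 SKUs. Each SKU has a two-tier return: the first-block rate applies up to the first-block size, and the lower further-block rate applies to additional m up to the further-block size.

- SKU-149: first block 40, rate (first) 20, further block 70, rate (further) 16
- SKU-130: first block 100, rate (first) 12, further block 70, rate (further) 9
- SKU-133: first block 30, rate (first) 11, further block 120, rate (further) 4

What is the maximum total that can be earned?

2520

Order all 6 blocks by rate: SKU-149/T1 20 > SKU-149/T2 16 > SKU-130/T1 12 > SKU-133/T1 11 > SKU-130/T2 9 > SKU-133/T2 4.
SKU-149/T1 (20): +40 → 120 left.
SKU-149 T2 at 16: fill all 70 → 50 left.
50 remain; put them into SKU-130 T1 at 12.
Total = 20×40 + 16×70 + 12×50 = 2520.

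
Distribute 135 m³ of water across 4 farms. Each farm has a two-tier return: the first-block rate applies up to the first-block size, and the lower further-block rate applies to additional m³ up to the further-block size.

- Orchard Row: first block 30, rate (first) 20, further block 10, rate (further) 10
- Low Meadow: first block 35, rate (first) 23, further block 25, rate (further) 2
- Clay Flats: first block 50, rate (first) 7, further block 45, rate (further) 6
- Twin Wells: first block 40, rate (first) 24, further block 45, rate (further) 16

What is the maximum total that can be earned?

Treat each block as its own option and order by rate: Twin Wells/T1 24 > Low Meadow/T1 23 > Orchard Row/T1 20 > Twin Wells/T2 16 > Orchard Row/T2 10 > Clay Flats/T1 7 > Clay Flats/T2 6 > Low Meadow/T2 2.
Fill Twin Wells T1 block (40 at 24) ; 95 left.
Low Meadow T1 at 23: fill all 35 ; 60 left.
Orchard Row/T1 (20): +30 ; 30 left.
Twin Wells/T2: +30 of 45 at 16; pool empty.
Total = 24×40 + 23×35 + 20×30 + 16×30 = 2845.

2845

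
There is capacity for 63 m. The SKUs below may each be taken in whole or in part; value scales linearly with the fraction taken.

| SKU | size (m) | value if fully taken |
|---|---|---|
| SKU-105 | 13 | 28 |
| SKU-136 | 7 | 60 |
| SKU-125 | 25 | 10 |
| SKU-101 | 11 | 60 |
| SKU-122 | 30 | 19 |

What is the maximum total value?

Rank by value-to-size ratio: SKU-136 60/7≈8.57, SKU-101 60/11≈5.45, SKU-105 28/13≈2.15, SKU-122 19/30≈0.633, SKU-125 10/25≈0.4.
All 7 m of SKU-136 fit (value 60) — 56 remain.
All 11 m of SKU-101 fit (value 60) — 45 remain.
Take all of SKU-105 (13 m, value 28) — 32 m left.
SKU-122: take in full, 30 m for value 19 — 2 left.
2 m left: a 2/25 share of SKU-125 gives 10×2/25 = 0.8.
Total value = 167.8.

167.8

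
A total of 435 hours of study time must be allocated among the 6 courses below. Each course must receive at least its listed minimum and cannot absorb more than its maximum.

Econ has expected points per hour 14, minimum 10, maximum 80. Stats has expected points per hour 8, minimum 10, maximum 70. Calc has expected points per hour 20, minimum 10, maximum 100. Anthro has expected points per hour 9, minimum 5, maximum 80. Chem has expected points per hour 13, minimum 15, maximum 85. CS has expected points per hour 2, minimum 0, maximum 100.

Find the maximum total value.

Meeting every minimum uses 10+10+10+5+15+0 = 50 hours, leaving 385.
Highest expected points per hour first: Calc 20 > Econ 14 > Chem 13 > Anthro 9 > Stats 8 > CS 2.
Calc takes 90 more to reach its cap of 100 — 295 left.
Econ takes 70 more to reach its cap of 80 — 225 left.
Give Chem 70 more to hit its cap of 85 — 155 left.
Anthro: +75 to 80 (cap) — 80 left.
Stats: +60 to 70 (cap) — 20 left.
CS has room for 100 more but only 20 remain, so it gets 20.
Total = 14×80 + 8×70 + 20×100 + 9×80 + 13×85 + 2×20 = 5545.

5545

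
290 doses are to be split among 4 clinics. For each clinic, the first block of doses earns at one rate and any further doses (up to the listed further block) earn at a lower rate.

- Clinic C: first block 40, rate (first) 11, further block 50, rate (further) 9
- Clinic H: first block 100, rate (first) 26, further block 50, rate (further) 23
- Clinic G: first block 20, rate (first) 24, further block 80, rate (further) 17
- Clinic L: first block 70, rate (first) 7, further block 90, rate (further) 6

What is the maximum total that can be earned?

6030

Order all 8 blocks by rate: Clinic H/tier1 26 > Clinic G/tier1 24 > Clinic H/tier2 23 > Clinic G/tier2 17 > Clinic C/tier1 11 > Clinic C/tier2 9 > Clinic L/tier1 7 > Clinic L/tier2 6.
Fill Clinic H tier1 block (100 at 26) — 190 left.
Fill Clinic G tier1 block (20 at 24) — 170 left.
Fill Clinic H tier2 block (50 at 23) — 120 left.
Fill Clinic G tier2 block (80 at 17) — 40 left.
Fill Clinic C tier1 block (40 at 11) — 0 left.
Total = 26×100 + 24×20 + 23×50 + 17×80 + 11×40 = 6030.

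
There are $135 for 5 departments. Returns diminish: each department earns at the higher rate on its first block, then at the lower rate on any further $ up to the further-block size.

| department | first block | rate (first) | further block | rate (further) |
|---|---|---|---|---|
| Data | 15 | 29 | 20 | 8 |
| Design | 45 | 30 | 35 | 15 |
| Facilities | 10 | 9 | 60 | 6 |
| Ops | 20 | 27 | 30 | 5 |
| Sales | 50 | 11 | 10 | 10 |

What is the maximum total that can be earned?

Rank every tier by rate: Design/T1 30 > Data/T1 29 > Ops/T1 27 > Design/T2 15 > Sales/T1 11 > Sales/T2 10 > Facilities/T1 9 > Data/T2 8 > Facilities/T2 6 > Ops/T2 5.
Design T1 at 30: fill all 45 — 90 left.
Fill Data T1 block (15 at 29) — 75 left.
Ops T1 at 27: fill all 20 — 55 left.
Design T2 at 15: fill all 35 — 20 left.
20 remain; put them into Sales T1 at 11.
Total = 30×45 + 29×15 + 27×20 + 15×35 + 11×20 = 3070.

3070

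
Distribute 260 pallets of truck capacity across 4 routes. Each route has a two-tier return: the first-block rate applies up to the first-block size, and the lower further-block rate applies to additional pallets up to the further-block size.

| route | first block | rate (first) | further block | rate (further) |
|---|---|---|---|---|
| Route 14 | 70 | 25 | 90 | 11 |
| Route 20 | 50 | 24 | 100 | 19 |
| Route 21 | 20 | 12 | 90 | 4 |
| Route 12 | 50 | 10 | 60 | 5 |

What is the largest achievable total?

5310

Order all 8 blocks by rate: Route 14/tier1 25 > Route 20/tier1 24 > Route 20/tier2 19 > Route 21/tier1 12 > Route 14/tier2 11 > Route 12/tier1 10 > Route 12/tier2 5 > Route 21/tier2 4.
Route 14 tier1 at 25: fill all 70 → 190 left.
Route 20/tier1 (24): +50 → 140 left.
Route 20/tier2 (19): +100 → 40 left.
Route 21/tier1 (12): +20 → 20 left.
Route 14/tier2: +20 of 90 at 11; pool empty.
Total = 25×70 + 24×50 + 19×100 + 12×20 + 11×20 = 5310.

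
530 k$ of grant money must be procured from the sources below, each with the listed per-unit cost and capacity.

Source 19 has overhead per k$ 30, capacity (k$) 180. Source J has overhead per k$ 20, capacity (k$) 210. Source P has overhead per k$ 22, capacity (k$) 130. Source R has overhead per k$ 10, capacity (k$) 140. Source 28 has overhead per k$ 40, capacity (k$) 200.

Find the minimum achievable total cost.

9960

Use sources in increasing cost order.
Take 140 from Source R at 10 ; need 390 more.
Take 210 from Source J at 20 ; need 180 more.
Take 130 from Source P at 22 ; need 50 more.
Take 50 from Source 19 at 30 to finish.
Source 28: unused.
Cost = 140×10 + 210×20 + 130×22 + 50×30 = 9960.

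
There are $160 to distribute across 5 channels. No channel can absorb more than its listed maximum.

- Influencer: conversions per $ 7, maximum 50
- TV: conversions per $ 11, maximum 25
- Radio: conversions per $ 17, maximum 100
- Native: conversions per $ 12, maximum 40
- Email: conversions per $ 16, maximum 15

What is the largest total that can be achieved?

2475

Rank by conversions per $: Radio 17 > Email 16 > Native 12 > TV 11 > Influencer 7.
Radio takes 100 to reach its cap of 100 → 60 left.
Email: +15 to 15 (cap) → 45 left.
Native: +40 to 40 (cap) → 5 left.
Only 5 left; TV takes them to reach 5.
Total = 11×5 + 17×100 + 12×40 + 16×15 = 2475.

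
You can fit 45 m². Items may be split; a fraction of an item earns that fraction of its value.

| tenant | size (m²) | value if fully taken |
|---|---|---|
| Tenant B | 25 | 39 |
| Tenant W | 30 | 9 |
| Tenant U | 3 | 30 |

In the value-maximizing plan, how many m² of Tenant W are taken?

17

Best value per unit of size first: Tenant U 30/3≈10, Tenant B 39/25≈1.56, Tenant W 9/30≈0.3.
Take all of Tenant U (3 m², value 30) — 42 m² left.
Take all of Tenant B (25 m², value 39) — 17 m² left.
Fill the last 17 m² with part of Tenant W: 17/30 of it earns 5.1.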